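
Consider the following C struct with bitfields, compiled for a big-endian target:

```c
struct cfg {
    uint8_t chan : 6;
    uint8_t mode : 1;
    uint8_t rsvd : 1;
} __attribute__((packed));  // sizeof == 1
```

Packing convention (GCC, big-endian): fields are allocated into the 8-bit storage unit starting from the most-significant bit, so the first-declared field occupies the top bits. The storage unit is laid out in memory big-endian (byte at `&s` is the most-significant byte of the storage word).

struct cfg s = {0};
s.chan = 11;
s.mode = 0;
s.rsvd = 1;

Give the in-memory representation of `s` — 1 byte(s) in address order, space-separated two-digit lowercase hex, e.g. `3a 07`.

2d

chan (6b) val=11 bits=0xb at bit 2: 0x2c
mode (1b) val=0 bits=0x0 at bit 1: 0x2c
rsvd (1b) val=1 bits=0x1 at bit 0: 0x2d
word = 0x2d → big-endian bytes:
  [0]=0x2d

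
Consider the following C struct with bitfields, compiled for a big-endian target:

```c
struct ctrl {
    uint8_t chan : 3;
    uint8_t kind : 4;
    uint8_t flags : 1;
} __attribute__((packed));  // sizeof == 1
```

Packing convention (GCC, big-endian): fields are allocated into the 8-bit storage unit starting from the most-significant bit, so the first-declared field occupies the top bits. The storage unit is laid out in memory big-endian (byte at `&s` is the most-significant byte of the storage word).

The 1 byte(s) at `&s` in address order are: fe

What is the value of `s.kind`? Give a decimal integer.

[0]=0xfe (big-endian) → word 0xfe
chan [5+:3] = (word>>5) & 0x7 = 7
kind [1+:4] = (word>>1) & 0xf = 15  ←
flags [0+:1] = (word>>0) & 0x1 = 0

15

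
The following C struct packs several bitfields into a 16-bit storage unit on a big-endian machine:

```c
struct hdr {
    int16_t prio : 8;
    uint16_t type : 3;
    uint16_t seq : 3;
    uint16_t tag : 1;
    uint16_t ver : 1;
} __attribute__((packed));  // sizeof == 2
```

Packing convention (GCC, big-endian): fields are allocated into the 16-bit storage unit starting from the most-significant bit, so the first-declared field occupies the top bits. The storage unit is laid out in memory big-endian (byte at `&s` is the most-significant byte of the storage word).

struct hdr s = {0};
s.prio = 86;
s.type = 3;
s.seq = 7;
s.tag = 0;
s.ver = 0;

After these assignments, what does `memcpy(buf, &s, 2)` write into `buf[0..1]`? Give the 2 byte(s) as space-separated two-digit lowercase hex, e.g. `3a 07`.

prio (8b) val=86 bits=0x56 at bit 8: 0x5600
type (3b) val=3 bits=0x3 at bit 5: 0x5660
seq (3b) val=7 bits=0x7 at bit 2: 0x567c
tag (1b) val=0 bits=0x0 at bit 1: 0x567c
ver (1b) val=0 bits=0x0 at bit 0: 0x567c
word = 0x567c → big-endian bytes:
  [0]=0x56  [1]=0x7c

56 7c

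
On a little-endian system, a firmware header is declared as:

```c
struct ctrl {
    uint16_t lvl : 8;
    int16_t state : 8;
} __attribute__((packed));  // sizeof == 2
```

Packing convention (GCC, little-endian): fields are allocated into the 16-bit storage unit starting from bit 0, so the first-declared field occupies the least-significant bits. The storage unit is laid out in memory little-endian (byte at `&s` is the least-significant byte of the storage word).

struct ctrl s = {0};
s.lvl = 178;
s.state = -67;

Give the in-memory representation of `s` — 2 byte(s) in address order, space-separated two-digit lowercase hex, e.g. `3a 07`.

lvl (8b) val=178 bits=0xb2 at bit 0: 0x00b2
state (8b) val=-67 bits=0xbd at bit 8: 0xbdb2
word = 0xbdb2 → little-endian bytes:
  [0]=0xb2  [1]=0xbd

b2 bd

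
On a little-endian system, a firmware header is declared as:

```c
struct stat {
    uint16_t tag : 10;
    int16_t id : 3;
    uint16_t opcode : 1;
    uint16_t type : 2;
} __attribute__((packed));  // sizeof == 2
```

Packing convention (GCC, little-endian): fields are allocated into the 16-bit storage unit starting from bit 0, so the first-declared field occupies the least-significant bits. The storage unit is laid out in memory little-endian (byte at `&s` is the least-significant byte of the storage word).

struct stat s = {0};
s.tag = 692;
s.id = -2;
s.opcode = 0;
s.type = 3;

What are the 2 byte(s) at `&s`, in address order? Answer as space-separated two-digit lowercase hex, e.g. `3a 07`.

b4 da

[0+:10] tag=692 & 0x3ff = 0x2b4; word=0x02b4
[10+:3] id=-2 & 0x7 = 0x6; word=0x1ab4
[13+:1] opcode=0 & 0x1 = 0x0; word=0x1ab4
[14+:2] type=3 & 0x3 = 0x3; word=0xdab4
word = 0xdab4 → little-endian bytes:
  [0]=0xb4  [1]=0xda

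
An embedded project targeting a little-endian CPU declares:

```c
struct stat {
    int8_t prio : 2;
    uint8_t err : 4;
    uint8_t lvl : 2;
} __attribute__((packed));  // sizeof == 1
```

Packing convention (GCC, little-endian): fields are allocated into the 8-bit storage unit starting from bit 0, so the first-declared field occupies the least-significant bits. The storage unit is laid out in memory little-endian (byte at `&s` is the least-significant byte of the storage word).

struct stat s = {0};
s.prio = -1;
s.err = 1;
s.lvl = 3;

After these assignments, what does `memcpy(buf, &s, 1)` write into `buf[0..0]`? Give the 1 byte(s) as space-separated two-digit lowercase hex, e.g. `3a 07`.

c7

[0+:2] prio=-1 & 0x3 = 0x3; word=0x03
[2+:4] err=1 & 0xf = 0x1; word=0x07
[6+:2] lvl=3 & 0x3 = 0x3; word=0xc7
word = 0xc7 → little-endian bytes:
  [0]=0xc7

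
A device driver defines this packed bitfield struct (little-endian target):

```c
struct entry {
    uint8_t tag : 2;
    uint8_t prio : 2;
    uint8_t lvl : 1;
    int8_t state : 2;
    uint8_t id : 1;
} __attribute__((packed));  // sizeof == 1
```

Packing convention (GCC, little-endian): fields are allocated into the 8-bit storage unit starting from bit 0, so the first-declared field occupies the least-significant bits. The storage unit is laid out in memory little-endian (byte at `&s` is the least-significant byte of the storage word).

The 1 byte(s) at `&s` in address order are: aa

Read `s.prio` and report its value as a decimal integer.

2

[0]=0xaa (little-endian) → word 0xaa
tag:2 @ bit 0 → (0xaa>>0)&0x3 = 0x2
prio:2 @ bit 2 → (0xaa>>2)&0x3 = 0x2  ←
lvl:1 @ bit 4 → (0xaa>>4)&0x1 = 0x0
state:2 @ bit 5 → (0xaa>>5)&0x3 = 0x1
id:1 @ bit 7 → (0xaa>>7)&0x1 = 0x1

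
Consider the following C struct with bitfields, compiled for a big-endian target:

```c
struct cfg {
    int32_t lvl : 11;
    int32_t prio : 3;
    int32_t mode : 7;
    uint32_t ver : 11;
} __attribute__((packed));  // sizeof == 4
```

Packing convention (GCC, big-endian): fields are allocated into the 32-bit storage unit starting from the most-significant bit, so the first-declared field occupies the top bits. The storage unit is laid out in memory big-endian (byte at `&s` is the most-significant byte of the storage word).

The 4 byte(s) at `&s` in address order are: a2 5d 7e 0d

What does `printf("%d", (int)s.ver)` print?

[0]=0xa2 [1]=0x5d [2]=0x7e [3]=0x0d (big-endian) → word 0xa25d7e0d
lvl:11 @ bit 21 → (0xa25d7e0d>>21)&0x7ff = 0x512
prio:3 @ bit 18 → (0xa25d7e0d>>18)&0x7 = 0x7
mode:7 @ bit 11 → (0xa25d7e0d>>11)&0x7f = 0x2f
ver:11 @ bit 0 → (0xa25d7e0d>>0)&0x7ff = 0x60d  ←

1549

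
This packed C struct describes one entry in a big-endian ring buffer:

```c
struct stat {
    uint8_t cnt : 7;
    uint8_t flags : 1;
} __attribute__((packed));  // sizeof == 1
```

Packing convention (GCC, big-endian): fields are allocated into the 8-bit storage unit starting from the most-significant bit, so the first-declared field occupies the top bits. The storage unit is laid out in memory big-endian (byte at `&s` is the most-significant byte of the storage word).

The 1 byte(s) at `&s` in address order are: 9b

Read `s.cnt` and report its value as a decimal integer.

[0]=0x9b (big-endian) → word 0x9b
cnt:7 @ bit 1 → (0x9b>>1)&0x7f = 0x4d  ←
flags:1 @ bit 0 → (0x9b>>0)&0x1 = 0x1

77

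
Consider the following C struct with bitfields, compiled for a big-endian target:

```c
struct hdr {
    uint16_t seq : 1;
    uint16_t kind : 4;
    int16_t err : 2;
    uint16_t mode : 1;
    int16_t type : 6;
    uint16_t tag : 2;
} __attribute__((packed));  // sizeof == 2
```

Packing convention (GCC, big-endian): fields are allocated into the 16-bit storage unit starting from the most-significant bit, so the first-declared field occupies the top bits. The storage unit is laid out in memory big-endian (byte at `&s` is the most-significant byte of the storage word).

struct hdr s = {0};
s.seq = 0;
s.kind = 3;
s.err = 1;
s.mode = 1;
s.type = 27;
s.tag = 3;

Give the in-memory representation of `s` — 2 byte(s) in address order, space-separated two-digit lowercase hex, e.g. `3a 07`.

seq (1b) val=0 bits=0x0 at bit 15: 0x0000
kind (4b) val=3 bits=0x3 at bit 11: 0x1800
err (2b) val=1 bits=0x1 at bit 9: 0x1a00
mode (1b) val=1 bits=0x1 at bit 8: 0x1b00
type (6b) val=27 bits=0x1b at bit 2: 0x1b6c
tag (2b) val=3 bits=0x3 at bit 0: 0x1b6f
word = 0x1b6f → big-endian bytes:
  [0]=0x1b  [1]=0x6f

1b 6f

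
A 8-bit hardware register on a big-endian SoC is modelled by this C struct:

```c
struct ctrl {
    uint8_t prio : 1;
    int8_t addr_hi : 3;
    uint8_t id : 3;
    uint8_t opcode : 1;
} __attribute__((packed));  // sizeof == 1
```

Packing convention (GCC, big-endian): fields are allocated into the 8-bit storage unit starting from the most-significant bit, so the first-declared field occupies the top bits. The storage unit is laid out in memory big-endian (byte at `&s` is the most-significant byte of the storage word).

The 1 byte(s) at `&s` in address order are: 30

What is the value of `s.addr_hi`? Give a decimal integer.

[0]=0x30 (big-endian) → word 0x30
prio:1 @ bit 7 → (0x30>>7)&0x1 = 0x0
addr_hi:3 @ bit 4 → (0x30>>4)&0x7 = 0x3  ←
id:3 @ bit 1 → (0x30>>1)&0x7 = 0x0
opcode:1 @ bit 0 → (0x30>>0)&0x1 = 0x0
addr_hi signed 3b, MSB=0: value = 3

3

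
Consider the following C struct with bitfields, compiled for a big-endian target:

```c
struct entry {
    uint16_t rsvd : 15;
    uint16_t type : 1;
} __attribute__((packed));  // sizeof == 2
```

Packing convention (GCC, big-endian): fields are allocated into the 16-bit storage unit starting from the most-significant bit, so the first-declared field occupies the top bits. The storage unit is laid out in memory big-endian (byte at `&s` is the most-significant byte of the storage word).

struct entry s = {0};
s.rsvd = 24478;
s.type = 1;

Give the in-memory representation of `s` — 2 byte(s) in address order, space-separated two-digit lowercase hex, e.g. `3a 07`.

[1+:15] rsvd=24478 & 0x7fff = 0x5f9e; word=0xbf3c
[0+:1] type=1 & 0x1 = 0x1; word=0xbf3d
word = 0xbf3d → big-endian bytes:
  [0]=0xbf  [1]=0x3d

bf 3d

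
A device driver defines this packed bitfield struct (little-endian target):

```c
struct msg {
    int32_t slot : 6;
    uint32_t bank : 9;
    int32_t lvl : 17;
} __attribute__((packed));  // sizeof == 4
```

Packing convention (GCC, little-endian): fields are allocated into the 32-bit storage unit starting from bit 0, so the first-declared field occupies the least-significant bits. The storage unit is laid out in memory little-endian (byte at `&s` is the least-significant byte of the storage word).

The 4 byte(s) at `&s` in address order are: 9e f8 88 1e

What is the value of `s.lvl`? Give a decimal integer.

[0]=0x9e [1]=0xf8 [2]=0x88 [3]=0x1e (little-endian) → word 0x1e88f89e
slot [0+:6] = (word>>0) & 0x3f = 30
bank [6+:9] = (word>>6) & 0x1ff = 482
lvl [15+:17] = (word>>15) & 0x1ffff = 15633  ←
lvl signed 17b, MSB=0: value = 15633

15633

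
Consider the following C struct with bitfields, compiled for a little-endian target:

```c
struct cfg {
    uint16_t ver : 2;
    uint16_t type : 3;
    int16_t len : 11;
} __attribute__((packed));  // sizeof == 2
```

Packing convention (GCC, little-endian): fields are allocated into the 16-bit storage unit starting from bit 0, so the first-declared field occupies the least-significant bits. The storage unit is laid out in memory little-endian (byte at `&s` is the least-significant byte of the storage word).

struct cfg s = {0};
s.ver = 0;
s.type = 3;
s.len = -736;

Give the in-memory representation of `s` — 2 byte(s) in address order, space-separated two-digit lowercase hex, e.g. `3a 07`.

ver:2 = 0 → 0x0 << 0 → word 0x0000
type:3 = 3 → 0x3 << 2 → word 0x000c
len:11 = -736 → 0x520 << 5 → word 0xa40c
word = 0xa40c → little-endian bytes:
  [0]=0x0c  [1]=0xa4

0c a4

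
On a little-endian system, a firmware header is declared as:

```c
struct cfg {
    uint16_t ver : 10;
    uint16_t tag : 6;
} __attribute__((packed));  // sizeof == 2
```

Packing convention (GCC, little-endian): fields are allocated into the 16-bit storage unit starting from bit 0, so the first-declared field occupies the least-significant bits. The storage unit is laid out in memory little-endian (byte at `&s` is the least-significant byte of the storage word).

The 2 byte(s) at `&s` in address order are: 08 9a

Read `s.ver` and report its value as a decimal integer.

520

[0]=0x08 [1]=0x9a (little-endian) → word 0x9a08
ver [0+:10] = (word>>0) & 0x3ff = 520  ←
tag [10+:6] = (word>>10) & 0x3f = 38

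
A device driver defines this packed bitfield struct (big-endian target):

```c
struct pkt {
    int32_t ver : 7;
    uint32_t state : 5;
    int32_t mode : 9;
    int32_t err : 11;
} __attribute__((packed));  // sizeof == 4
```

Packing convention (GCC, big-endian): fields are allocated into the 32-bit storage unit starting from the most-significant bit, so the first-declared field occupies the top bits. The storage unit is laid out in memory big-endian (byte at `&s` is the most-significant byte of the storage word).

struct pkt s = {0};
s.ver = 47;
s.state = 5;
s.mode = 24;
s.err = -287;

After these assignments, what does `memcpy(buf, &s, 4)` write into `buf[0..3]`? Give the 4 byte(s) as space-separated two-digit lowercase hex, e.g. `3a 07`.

5e 50 c6 e1

[25+:7] ver=47 & 0x7f = 0x2f; word=0x5e000000
[20+:5] state=5 & 0x1f = 0x5; word=0x5e500000
[11+:9] mode=24 & 0x1ff = 0x18; word=0x5e50c000
[0+:11] err=-287 & 0x7ff = 0x6e1; word=0x5e50c6e1
word = 0x5e50c6e1 → big-endian bytes:
  [0]=0x5e  [1]=0x50  [2]=0xc6  [3]=0xe1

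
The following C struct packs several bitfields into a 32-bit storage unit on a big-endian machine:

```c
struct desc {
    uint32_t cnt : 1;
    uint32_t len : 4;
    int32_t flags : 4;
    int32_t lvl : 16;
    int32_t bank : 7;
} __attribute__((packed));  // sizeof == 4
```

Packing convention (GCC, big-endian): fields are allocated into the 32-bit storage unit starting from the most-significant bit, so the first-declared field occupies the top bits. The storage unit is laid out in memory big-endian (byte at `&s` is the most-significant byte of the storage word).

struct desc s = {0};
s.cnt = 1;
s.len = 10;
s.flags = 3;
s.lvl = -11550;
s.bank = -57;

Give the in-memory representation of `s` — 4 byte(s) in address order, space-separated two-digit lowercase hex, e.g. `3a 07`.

d1 e9 71 47

cnt:1 = 1 → 0x1 << 31 → word 0x80000000
len:4 = 10 → 0xa << 27 → word 0xd0000000
flags:4 = 3 → 0x3 << 23 → word 0xd1800000
lvl:16 = -11550 → 0xd2e2 << 7 → word 0xd1e97100
bank:7 = -57 → 0x47 << 0 → word 0xd1e97147
word = 0xd1e97147 → big-endian bytes:
  [0]=0xd1  [1]=0xe9  [2]=0x71  [3]=0x47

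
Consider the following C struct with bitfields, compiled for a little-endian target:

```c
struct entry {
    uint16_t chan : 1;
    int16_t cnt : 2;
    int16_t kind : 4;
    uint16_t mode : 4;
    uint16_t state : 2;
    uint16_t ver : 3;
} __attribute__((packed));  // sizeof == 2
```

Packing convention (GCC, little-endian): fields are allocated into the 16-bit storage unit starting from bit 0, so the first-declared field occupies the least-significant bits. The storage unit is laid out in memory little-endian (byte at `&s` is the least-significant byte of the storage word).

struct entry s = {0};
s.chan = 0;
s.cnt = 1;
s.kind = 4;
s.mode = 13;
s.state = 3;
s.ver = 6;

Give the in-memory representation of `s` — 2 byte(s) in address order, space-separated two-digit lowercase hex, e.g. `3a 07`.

a2 de

chan:1 = 0 → 0x0 << 0 → word 0x0000
cnt:2 = 1 → 0x1 << 1 → word 0x0002
kind:4 = 4 → 0x4 << 3 → word 0x0022
mode:4 = 13 → 0xd << 7 → word 0x06a2
state:2 = 3 → 0x3 << 11 → word 0x1ea2
ver:3 = 6 → 0x6 << 13 → word 0xdea2
word = 0xdea2 → little-endian bytes:
  [0]=0xa2  [1]=0xde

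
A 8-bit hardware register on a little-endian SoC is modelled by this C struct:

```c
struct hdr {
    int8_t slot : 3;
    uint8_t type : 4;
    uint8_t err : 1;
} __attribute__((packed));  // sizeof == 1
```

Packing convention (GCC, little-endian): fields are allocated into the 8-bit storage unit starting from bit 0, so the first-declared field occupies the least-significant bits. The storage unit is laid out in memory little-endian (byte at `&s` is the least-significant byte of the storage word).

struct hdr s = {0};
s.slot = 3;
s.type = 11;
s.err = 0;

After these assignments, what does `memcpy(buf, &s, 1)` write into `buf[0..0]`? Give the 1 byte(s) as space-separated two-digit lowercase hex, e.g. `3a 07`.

slot:3 = 3 → 0x3 << 0 → word 0x03
type:4 = 11 → 0xb << 3 → word 0x5b
err:1 = 0 → 0x0 << 7 → word 0x5b
word = 0x5b → little-endian bytes:
  [0]=0x5b

5b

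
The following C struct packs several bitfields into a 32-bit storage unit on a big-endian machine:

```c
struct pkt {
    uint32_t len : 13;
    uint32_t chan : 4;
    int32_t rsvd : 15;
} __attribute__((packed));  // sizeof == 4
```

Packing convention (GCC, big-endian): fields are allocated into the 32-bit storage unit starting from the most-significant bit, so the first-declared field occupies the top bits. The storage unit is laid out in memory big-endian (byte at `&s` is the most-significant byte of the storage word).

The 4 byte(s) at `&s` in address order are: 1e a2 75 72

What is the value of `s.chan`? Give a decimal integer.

[0]=0x1e [1]=0xa2 [2]=0x75 [3]=0x72 (big-endian) → word 0x1ea27572
len [19+:13] = (word>>19) & 0x1fff = 980
chan [15+:4] = (word>>15) & 0xf = 4  ←
rsvd [0+:15] = (word>>0) & 0x7fff = 30066

4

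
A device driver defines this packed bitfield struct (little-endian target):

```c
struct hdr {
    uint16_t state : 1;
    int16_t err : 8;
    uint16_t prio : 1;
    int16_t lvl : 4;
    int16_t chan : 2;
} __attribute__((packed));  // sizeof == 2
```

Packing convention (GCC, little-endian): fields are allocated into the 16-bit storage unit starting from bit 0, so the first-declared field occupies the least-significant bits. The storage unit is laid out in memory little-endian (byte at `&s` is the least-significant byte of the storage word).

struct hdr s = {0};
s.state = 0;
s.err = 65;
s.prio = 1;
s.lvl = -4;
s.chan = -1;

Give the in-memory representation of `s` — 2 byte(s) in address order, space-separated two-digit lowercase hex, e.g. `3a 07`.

[0+:1] state=0 & 0x1 = 0x0; word=0x0000
[1+:8] err=65 & 0xff = 0x41; word=0x0082
[9+:1] prio=1 & 0x1 = 0x1; word=0x0282
[10+:4] lvl=-4 & 0xf = 0xc; word=0x3282
[14+:2] chan=-1 & 0x3 = 0x3; word=0xf282
word = 0xf282 → little-endian bytes:
  [0]=0x82  [1]=0xf2

82 f2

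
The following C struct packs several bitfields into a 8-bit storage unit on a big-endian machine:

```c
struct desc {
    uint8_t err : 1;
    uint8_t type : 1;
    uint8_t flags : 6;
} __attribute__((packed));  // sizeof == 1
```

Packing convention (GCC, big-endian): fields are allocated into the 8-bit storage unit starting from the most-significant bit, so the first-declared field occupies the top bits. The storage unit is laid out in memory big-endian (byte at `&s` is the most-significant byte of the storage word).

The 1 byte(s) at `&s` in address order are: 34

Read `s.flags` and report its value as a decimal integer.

52

[0]=0x34 (big-endian) → word 0x34
err:1 @ bit 7 → (0x34>>7)&0x1 = 0x0
type:1 @ bit 6 → (0x34>>6)&0x1 = 0x0
flags:6 @ bit 0 → (0x34>>0)&0x3f = 0x34  ←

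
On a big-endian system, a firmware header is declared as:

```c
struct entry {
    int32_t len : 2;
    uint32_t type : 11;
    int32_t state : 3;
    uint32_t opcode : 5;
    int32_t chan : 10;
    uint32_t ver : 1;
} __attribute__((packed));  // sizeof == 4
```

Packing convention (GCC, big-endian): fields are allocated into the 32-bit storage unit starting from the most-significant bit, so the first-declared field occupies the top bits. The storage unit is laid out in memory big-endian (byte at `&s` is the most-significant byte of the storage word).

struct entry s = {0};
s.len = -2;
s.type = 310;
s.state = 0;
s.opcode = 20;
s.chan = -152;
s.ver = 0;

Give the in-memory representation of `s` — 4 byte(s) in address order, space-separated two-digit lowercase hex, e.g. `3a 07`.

89 b0 a6 d0

[30+:2] len=-2 & 0x3 = 0x2; word=0x80000000
[19+:11] type=310 & 0x7ff = 0x136; word=0x89b00000
[16+:3] state=0 & 0x7 = 0x0; word=0x89b00000
[11+:5] opcode=20 & 0x1f = 0x14; word=0x89b0a000
[1+:10] chan=-152 & 0x3ff = 0x368; word=0x89b0a6d0
[0+:1] ver=0 & 0x1 = 0x0; word=0x89b0a6d0
word = 0x89b0a6d0 → big-endian bytes:
  [0]=0x89  [1]=0xb0  [2]=0xa6  [3]=0xd0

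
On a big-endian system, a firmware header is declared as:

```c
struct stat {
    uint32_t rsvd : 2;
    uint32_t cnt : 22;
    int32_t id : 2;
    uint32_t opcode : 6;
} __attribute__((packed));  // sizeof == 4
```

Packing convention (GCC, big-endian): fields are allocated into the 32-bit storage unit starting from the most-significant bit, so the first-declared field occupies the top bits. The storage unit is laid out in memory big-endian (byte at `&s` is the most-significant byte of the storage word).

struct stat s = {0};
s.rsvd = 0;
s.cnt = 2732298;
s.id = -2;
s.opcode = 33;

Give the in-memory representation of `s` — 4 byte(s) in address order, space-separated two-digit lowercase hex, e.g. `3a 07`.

rsvd:2 = 0 → 0x0 << 30 → word 0x00000000
cnt:22 = 2732298 → 0x29b10a << 8 → word 0x29b10a00
id:2 = -2 → 0x2 << 6 → word 0x29b10a80
opcode:6 = 33 → 0x21 << 0 → word 0x29b10aa1
word = 0x29b10aa1 → big-endian bytes:
  [0]=0x29  [1]=0xb1  [2]=0x0a  [3]=0xa1

29 b1 0a a1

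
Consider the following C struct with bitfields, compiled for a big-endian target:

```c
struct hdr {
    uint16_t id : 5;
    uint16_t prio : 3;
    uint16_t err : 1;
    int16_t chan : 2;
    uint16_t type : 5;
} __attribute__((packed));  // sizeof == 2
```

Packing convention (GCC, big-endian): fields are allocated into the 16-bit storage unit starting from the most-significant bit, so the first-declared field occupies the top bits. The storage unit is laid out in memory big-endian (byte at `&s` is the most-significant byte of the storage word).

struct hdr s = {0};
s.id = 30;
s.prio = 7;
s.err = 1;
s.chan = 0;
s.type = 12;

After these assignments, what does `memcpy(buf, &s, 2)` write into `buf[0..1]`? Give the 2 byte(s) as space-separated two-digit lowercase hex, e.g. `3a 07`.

f7 8c

id (5b) val=30 bits=0x1e at bit 11: 0xf000
prio (3b) val=7 bits=0x7 at bit 8: 0xf700
err (1b) val=1 bits=0x1 at bit 7: 0xf780
chan (2b) val=0 bits=0x0 at bit 5: 0xf780
type (5b) val=12 bits=0xc at bit 0: 0xf78c
word = 0xf78c → big-endian bytes:
  [0]=0xf7  [1]=0x8c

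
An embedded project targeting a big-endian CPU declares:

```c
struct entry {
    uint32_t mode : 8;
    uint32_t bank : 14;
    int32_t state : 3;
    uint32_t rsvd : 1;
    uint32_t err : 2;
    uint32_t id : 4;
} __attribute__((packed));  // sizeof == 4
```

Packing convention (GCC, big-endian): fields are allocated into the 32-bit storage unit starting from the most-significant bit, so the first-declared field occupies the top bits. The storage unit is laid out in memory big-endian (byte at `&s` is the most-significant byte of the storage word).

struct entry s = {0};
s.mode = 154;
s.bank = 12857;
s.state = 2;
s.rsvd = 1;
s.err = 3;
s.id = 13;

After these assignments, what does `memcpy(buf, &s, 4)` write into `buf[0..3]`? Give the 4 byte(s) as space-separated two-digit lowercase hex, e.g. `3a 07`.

mode (8b) val=154 bits=0x9a at bit 24: 0x9a000000
bank (14b) val=12857 bits=0x3239 at bit 10: 0x9ac8e400
state (3b) val=2 bits=0x2 at bit 7: 0x9ac8e500
rsvd (1b) val=1 bits=0x1 at bit 6: 0x9ac8e540
err (2b) val=3 bits=0x3 at bit 4: 0x9ac8e570
id (4b) val=13 bits=0xd at bit 0: 0x9ac8e57d
word = 0x9ac8e57d → big-endian bytes:
  [0]=0x9a  [1]=0xc8  [2]=0xe5  [3]=0x7d

9a c8 e5 7d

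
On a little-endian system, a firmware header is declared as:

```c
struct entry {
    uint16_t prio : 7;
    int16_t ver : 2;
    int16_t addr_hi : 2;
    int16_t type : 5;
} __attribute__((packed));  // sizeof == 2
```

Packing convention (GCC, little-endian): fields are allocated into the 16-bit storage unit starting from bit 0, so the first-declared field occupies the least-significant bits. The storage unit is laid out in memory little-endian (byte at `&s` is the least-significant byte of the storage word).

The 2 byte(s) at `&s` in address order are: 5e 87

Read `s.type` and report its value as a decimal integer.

-16

[0]=0x5e [1]=0x87 (little-endian) → word 0x875e
prio:7 @ bit 0 → (0x875e>>0)&0x7f = 0x5e
ver:2 @ bit 7 → (0x875e>>7)&0x3 = 0x2
addr_hi:2 @ bit 9 → (0x875e>>9)&0x3 = 0x3
type:5 @ bit 11 → (0x875e>>11)&0x1f = 0x10  ←
type signed 5b, MSB=1: 16 - 32 = -16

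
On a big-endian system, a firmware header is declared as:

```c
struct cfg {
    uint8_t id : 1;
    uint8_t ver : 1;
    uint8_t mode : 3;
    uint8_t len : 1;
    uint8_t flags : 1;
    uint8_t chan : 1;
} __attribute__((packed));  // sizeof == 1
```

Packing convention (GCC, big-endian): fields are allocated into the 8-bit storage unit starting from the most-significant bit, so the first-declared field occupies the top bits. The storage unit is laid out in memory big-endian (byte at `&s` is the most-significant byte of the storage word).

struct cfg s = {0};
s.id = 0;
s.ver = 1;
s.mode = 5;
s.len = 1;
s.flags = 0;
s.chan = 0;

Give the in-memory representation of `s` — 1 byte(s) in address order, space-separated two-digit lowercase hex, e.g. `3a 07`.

[7+:1] id=0 & 0x1 = 0x0; word=0x00
[6+:1] ver=1 & 0x1 = 0x1; word=0x40
[3+:3] mode=5 & 0x7 = 0x5; word=0x68
[2+:1] len=1 & 0x1 = 0x1; word=0x6c
[1+:1] flags=0 & 0x1 = 0x0; word=0x6c
[0+:1] chan=0 & 0x1 = 0x0; word=0x6c
word = 0x6c → big-endian bytes:
  [0]=0x6c

6c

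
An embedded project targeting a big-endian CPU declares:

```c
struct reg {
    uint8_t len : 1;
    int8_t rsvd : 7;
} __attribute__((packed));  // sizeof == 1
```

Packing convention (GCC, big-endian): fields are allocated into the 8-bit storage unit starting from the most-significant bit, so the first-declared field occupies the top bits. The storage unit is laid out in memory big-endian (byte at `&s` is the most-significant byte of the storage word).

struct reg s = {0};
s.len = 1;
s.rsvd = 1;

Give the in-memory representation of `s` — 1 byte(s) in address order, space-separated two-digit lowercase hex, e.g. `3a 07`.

len (1b) val=1 bits=0x1 at bit 7: 0x80
rsvd (7b) val=1 bits=0x1 at bit 0: 0x81
word = 0x81 → big-endian bytes:
  [0]=0x81

81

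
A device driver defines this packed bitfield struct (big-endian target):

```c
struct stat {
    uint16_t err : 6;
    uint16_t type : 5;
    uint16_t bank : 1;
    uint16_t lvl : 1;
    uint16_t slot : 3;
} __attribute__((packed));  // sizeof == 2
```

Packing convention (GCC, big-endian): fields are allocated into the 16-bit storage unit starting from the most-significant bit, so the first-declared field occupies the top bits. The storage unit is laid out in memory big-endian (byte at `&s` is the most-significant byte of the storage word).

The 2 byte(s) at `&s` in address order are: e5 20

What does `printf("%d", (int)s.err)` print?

[0]=0xe5 [1]=0x20 (big-endian) → word 0xe520
err:6 @ bit 10 → (0xe520>>10)&0x3f = 0x39  ←
type:5 @ bit 5 → (0xe520>>5)&0x1f = 0x9
bank:1 @ bit 4 → (0xe520>>4)&0x1 = 0x0
lvl:1 @ bit 3 → (0xe520>>3)&0x1 = 0x0
slot:3 @ bit 0 → (0xe520>>0)&0x7 = 0x0

57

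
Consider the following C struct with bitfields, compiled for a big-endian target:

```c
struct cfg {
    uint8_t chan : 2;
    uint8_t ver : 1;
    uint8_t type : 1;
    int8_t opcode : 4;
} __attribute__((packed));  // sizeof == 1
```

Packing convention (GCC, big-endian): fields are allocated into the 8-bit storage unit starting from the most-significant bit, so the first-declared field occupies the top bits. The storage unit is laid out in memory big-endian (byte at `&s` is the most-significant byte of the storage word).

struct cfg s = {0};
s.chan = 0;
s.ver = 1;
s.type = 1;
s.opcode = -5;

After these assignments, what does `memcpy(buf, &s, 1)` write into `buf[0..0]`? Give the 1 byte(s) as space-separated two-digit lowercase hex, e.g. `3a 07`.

3b

chan:2 = 0 → 0x0 << 6 → word 0x00
ver:1 = 1 → 0x1 << 5 → word 0x20
type:1 = 1 → 0x1 << 4 → word 0x30
opcode:4 = -5 → 0xb << 0 → word 0x3b
word = 0x3b → big-endian bytes:
  [0]=0x3b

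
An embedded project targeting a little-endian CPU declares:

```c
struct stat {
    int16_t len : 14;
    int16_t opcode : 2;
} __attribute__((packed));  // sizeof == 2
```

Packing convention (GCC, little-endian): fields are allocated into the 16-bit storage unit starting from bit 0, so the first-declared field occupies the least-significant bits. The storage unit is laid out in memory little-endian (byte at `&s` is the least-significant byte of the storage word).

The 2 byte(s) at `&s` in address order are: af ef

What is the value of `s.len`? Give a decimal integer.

-4177

[0]=0xaf [1]=0xef (little-endian) → word 0xefaf
len [0+:14] = (word>>0) & 0x3fff = 12207  ←
opcode [14+:2] = (word>>14) & 0x3 = 3
len signed 14b, MSB=1: 12207 - 16384 = -4177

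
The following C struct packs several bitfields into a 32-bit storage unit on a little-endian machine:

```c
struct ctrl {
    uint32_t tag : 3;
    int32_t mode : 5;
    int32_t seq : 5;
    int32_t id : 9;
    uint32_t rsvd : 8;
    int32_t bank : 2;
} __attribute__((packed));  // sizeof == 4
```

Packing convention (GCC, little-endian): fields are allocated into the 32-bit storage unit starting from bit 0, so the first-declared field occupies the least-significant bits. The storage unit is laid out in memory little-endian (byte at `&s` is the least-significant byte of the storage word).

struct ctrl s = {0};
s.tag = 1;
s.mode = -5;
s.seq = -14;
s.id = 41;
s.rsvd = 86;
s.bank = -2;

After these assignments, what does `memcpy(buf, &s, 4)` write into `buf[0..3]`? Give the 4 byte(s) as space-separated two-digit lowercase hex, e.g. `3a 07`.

d9 32 85 95

tag:3 = 1 → 0x1 << 0 → word 0x00000001
mode:5 = -5 → 0x1b << 3 → word 0x000000d9
seq:5 = -14 → 0x12 << 8 → word 0x000012d9
id:9 = 41 → 0x29 << 13 → word 0x000532d9
rsvd:8 = 86 → 0x56 << 22 → word 0x158532d9
bank:2 = -2 → 0x2 << 30 → word 0x958532d9
word = 0x958532d9 → little-endian bytes:
  [0]=0xd9  [1]=0x32  [2]=0x85  [3]=0x95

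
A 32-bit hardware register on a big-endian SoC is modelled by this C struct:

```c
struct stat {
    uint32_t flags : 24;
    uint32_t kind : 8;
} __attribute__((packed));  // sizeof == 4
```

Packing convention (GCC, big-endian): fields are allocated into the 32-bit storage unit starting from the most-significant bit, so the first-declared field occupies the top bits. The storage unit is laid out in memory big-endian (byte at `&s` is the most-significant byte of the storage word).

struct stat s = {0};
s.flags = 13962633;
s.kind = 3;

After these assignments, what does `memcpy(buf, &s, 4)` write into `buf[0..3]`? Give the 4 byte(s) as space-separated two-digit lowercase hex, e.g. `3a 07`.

flags:24 = 13962633 → 0xd50d89 << 8 → word 0xd50d8900
kind:8 = 3 → 0x3 << 0 → word 0xd50d8903
word = 0xd50d8903 → big-endian bytes:
  [0]=0xd5  [1]=0x0d  [2]=0x89  [3]=0x03

d5 0d 89 03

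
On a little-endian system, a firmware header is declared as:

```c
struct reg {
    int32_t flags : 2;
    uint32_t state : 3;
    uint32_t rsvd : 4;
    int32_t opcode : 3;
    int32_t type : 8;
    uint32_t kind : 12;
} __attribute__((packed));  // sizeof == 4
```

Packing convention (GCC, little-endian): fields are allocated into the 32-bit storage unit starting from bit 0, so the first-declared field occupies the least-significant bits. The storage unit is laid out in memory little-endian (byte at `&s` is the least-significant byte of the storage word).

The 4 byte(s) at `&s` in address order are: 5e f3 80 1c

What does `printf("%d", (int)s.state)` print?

7

[0]=0x5e [1]=0xf3 [2]=0x80 [3]=0x1c (little-endian) → word 0x1c80f35e
flags:2 @ bit 0 → (0x1c80f35e>>0)&0x3 = 0x2
state:3 @ bit 2 → (0x1c80f35e>>2)&0x7 = 0x7  ←
rsvd:4 @ bit 5 → (0x1c80f35e>>5)&0xf = 0xa
opcode:3 @ bit 9 → (0x1c80f35e>>9)&0x7 = 0x1
type:8 @ bit 12 → (0x1c80f35e>>12)&0xff = 0xf
kind:12 @ bit 20 → (0x1c80f35e>>20)&0xfff = 0x1c8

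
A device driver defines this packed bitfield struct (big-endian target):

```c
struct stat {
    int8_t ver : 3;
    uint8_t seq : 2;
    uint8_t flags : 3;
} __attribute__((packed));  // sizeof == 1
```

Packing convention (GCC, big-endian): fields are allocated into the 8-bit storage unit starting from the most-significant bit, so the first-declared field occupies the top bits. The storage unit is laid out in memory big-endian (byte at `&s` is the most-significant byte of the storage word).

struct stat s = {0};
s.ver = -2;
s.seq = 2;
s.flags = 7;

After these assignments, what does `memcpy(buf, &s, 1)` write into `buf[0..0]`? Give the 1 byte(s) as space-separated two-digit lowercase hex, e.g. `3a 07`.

d7

ver:3 = -2 → 0x6 << 5 → word 0xc0
seq:2 = 2 → 0x2 << 3 → word 0xd0
flags:3 = 7 → 0x7 << 0 → word 0xd7
word = 0xd7 → big-endian bytes:
  [0]=0xd7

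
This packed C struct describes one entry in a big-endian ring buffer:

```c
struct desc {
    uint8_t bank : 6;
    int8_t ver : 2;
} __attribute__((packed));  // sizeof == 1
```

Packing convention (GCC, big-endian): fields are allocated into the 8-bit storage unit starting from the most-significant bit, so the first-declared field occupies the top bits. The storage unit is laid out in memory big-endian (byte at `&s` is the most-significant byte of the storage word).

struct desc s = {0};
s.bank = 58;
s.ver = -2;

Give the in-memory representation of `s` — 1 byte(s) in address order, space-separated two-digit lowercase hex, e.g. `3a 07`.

bank:6 = 58 → 0x3a << 2 → word 0xe8
ver:2 = -2 → 0x2 << 0 → word 0xea
word = 0xea → big-endian bytes:
  [0]=0xea

ea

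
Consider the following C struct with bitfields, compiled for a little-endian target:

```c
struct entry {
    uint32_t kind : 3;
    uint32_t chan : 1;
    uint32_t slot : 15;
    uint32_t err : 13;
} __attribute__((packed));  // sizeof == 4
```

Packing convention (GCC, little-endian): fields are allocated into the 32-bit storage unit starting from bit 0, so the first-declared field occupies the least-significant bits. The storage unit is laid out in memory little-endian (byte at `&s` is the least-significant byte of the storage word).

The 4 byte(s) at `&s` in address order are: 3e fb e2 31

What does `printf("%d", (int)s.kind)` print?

6

[0]=0x3e [1]=0xfb [2]=0xe2 [3]=0x31 (little-endian) → word 0x31e2fb3e
kind [0+:3] = (word>>0) & 0x7 = 6  ←
chan [3+:1] = (word>>3) & 0x1 = 1
slot [4+:15] = (word>>4) & 0x7fff = 12211
err [19+:13] = (word>>19) & 0x1fff = 1596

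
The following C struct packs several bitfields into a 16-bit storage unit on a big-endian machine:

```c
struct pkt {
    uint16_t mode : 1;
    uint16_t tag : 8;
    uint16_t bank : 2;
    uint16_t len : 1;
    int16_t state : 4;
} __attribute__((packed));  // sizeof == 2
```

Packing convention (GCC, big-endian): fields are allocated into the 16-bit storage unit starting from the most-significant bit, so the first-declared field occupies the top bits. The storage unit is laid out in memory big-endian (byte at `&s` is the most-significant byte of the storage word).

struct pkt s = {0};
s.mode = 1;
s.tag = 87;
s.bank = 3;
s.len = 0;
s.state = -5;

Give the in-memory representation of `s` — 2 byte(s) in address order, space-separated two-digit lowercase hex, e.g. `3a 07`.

ab eb

mode:1 = 1 → 0x1 << 15 → word 0x8000
tag:8 = 87 → 0x57 << 7 → word 0xab80
bank:2 = 3 → 0x3 << 5 → word 0xabe0
len:1 = 0 → 0x0 << 4 → word 0xabe0
state:4 = -5 → 0xb << 0 → word 0xabeb
word = 0xabeb → big-endian bytes:
  [0]=0xab  [1]=0xeb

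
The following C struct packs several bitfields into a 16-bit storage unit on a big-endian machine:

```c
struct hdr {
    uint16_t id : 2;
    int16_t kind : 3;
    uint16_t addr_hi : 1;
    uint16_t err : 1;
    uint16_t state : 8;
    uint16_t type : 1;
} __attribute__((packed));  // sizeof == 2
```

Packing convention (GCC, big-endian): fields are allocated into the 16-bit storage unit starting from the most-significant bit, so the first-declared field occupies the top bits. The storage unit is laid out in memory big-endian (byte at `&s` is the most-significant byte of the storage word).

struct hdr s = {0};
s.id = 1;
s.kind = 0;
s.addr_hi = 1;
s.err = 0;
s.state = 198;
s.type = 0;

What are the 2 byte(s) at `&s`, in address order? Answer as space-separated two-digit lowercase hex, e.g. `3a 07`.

[14+:2] id=1 & 0x3 = 0x1; word=0x4000
[11+:3] kind=0 & 0x7 = 0x0; word=0x4000
[10+:1] addr_hi=1 & 0x1 = 0x1; word=0x4400
[9+:1] err=0 & 0x1 = 0x0; word=0x4400
[1+:8] state=198 & 0xff = 0xc6; word=0x458c
[0+:1] type=0 & 0x1 = 0x0; word=0x458c
word = 0x458c → big-endian bytes:
  [0]=0x45  [1]=0x8c

45 8c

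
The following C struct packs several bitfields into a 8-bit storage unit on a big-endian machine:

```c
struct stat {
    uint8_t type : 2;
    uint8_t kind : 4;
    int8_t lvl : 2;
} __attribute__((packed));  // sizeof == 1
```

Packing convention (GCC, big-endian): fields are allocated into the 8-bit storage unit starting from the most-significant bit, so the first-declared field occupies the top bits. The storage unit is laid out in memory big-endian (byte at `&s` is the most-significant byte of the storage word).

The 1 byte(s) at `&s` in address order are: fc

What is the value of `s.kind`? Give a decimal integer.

15

[0]=0xfc (big-endian) → word 0xfc
type:2 @ bit 6 → (0xfc>>6)&0x3 = 0x3
kind:4 @ bit 2 → (0xfc>>2)&0xf = 0xf  ←
lvl:2 @ bit 0 → (0xfc>>0)&0x3 = 0x0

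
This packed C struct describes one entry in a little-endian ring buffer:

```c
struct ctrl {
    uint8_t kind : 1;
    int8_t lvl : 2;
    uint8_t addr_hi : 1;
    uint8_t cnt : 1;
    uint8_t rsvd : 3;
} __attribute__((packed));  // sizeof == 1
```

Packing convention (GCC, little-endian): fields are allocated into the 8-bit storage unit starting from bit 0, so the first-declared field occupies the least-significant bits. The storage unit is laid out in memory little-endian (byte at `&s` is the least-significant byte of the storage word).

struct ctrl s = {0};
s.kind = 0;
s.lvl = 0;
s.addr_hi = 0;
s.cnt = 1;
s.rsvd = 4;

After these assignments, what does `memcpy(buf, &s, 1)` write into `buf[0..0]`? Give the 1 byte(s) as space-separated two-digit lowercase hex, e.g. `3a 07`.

kind:1 = 0 → 0x0 << 0 → word 0x00
lvl:2 = 0 → 0x0 << 1 → word 0x00
addr_hi:1 = 0 → 0x0 << 3 → word 0x00
cnt:1 = 1 → 0x1 << 4 → word 0x10
rsvd:3 = 4 → 0x4 << 5 → word 0x90
word = 0x90 → little-endian bytes:
  [0]=0x90

90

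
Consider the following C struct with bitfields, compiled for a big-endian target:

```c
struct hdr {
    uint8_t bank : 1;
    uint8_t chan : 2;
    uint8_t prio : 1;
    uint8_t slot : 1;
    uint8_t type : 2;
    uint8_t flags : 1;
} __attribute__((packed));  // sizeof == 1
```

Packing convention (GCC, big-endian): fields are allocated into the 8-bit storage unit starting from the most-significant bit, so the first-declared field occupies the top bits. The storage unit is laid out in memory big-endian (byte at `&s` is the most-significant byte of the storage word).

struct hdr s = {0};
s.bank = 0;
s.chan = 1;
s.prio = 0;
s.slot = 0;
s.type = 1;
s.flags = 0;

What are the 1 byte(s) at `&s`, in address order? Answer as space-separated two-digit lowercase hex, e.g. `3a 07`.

22

[7+:1] bank=0 & 0x1 = 0x0; word=0x00
[5+:2] chan=1 & 0x3 = 0x1; word=0x20
[4+:1] prio=0 & 0x1 = 0x0; word=0x20
[3+:1] slot=0 & 0x1 = 0x0; word=0x20
[1+:2] type=1 & 0x3 = 0x1; word=0x22
[0+:1] flags=0 & 0x1 = 0x0; word=0x22
word = 0x22 → big-endian bytes:
  [0]=0x22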